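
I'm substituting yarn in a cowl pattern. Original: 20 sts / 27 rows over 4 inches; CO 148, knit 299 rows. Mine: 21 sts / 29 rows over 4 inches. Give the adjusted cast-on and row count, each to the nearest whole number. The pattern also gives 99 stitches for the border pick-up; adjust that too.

Cast on 155 stitches; work 321 rows; border pick-up 104 stitches.

Stitches: 148 × 21/20 = 155.40 → 155.
Rows: 299 × 29/27 = 321.15 → 321.
border pick-up: 99 × 21/20 = 103.95 → 104.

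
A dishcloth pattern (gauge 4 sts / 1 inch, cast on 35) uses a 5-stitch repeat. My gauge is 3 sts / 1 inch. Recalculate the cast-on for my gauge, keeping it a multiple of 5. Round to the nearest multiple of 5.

35 × 3 / 4 = 26.25.
Nearest multiple of 5: 25.

Cast on 25 stitches.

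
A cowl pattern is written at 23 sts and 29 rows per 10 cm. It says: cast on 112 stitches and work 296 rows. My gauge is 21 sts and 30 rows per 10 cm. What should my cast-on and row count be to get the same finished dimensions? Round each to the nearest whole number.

Cast on 102 stitches; work 306 rows.

Stitches: 112 × 21/23 = 102.26 → 102.
Rows: 296 × 30/29 = 306.21 → 306.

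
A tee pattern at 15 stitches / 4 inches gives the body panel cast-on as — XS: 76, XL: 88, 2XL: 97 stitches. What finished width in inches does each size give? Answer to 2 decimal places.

15/4 = 3.75 sts per in.
XS: 76 / 3.75 = 20.267 → 20.27 in.
XL: 88 / 3.75 = 23.467 → 23.47 in.
2XL: 97 / 3.75 = 25.867 → 25.87 in.

XS 20.27 inches; XL 23.47 inches; 2XL 25.87 inches.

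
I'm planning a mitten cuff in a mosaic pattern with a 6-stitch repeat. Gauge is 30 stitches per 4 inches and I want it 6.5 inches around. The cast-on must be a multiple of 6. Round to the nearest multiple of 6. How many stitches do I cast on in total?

48 stitches.

30 / 4 = 7.5 sts per inch.
6.5 × 7.5 = 48.75 sts.
Nearest multiple of 6: 48.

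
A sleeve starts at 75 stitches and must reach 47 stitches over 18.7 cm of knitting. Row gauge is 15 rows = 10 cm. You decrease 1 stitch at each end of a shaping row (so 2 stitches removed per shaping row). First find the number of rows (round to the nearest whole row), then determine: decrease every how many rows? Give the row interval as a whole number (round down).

Decrease every 2nd row.

Rows = 18.7 × 1.5 = 28.0 → 28 rows.
Stitches to remove: 28 → 14 shaping rows (at 2 st each).
28 / 14 = 2.00 → every 2 rows.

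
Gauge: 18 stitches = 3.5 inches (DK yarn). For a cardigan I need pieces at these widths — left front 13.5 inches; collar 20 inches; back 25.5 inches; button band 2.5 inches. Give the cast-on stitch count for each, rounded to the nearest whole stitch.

left front 69; collar 103; back 131; button band 13.

Rate = 18/3.5 = 5.143 sts per in.
left front: 13.5 × 5.143 = 69.43 → 69.
collar: 20 × 5.143 = 102.86 → 103.
back: 25.5 × 5.143 = 131.14 → 131.
button band: 2.5 × 5.143 = 12.86 → 13.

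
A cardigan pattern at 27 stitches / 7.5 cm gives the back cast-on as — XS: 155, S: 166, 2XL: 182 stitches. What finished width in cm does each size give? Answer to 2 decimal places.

27/7.5 = 3.6 sts per cm.
XS: 155 / 3.6 = 43.056 → 43.06 cm.
S: 166 / 3.6 = 46.111 → 46.11 cm.
2XL: 182 / 3.6 = 50.556 → 50.56 cm.

XS 43.06 cm; S 46.11 cm; 2XL 50.56 cm.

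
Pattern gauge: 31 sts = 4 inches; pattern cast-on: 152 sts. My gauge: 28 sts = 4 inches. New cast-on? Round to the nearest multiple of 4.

136 stitches.

Scale factor = 28 / 31 = 0.903.
152 × 28 / 31 = 137.29 sts.
→ 136 sts.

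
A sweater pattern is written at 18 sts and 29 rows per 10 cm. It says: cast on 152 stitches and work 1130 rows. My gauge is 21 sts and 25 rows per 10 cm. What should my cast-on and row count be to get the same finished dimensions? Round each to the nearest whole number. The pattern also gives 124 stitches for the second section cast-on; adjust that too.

Stitches: 152 × 21/18 = 177.33 → 177.
Rows: 1130 × 25/29 = 974.14 → 974.
second section cast-on: 124 × 21/18 = 144.67 → 145.

Cast on 177 stitches; work 974 rows; second section cast-on 145 stitches.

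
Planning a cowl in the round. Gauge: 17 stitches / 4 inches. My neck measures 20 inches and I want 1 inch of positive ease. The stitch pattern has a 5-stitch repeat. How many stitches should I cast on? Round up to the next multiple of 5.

Cast on 90 stitches.

Finished = 20 + 1 = 21 inches.
17 / 4 = 4.25 sts/in.
21 × 4.25 = 89.25 sts.
Next multiple of 5: 90.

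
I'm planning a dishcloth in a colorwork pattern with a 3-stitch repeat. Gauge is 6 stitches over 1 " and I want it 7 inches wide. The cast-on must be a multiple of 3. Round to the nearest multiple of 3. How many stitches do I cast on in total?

6 / 1 = 6 sts per inch.
7 × 6 = 42.00 sts.
Nearest multiple of 3: 42.

Cast on 42 stitches.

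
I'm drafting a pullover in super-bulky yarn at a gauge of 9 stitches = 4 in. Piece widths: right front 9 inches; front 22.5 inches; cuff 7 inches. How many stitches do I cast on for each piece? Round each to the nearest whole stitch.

right front 20; front 51; cuff 16.

Rate = 9/4 = 2.25 sts per in.
right front: 9 × 2.25 = 20.25 → 20.
front: 22.5 × 2.25 = 50.62 → 51.
cuff: 7 × 2.25 = 15.75 → 16.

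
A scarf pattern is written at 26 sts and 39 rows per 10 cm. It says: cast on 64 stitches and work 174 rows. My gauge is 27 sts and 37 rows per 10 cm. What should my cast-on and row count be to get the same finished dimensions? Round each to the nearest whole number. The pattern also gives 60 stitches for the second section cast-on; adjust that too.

Cast on 66 stitches; work 165 rows; second section cast-on 62 stitches.

Stitches: 64 × 27/26 = 66.46 → 66.
Rows: 174 × 37/39 = 165.08 → 165.
second section cast-on: 60 × 27/26 = 62.31 → 62.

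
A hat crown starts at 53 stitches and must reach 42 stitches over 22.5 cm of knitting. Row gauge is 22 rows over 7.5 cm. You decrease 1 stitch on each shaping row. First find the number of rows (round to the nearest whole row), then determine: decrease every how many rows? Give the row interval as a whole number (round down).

Decrease every 6th row.

Rows = 22.5 × 2.933 = 66.0 → 66 rows.
Stitches to remove: 11 → 11 shaping rows (at 1 st each).
66 / 11 = 6.00 → every 6 rows.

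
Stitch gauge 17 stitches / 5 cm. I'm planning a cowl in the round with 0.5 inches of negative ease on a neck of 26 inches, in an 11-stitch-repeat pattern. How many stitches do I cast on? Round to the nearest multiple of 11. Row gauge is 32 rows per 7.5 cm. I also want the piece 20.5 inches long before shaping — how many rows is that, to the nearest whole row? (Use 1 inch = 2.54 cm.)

Cast on 220 stitches; work 222 rows.

Finished = 26 − 0.5 = 25.5 inches.
25.5 inches × 2.54 = 64.77 cm.
17/5 = 3.4 sts per cm; 64.77 × 3.4 = 220.22 sts.
Nearest multiple of 11 → 220.
20.5 inches = 52.07 cm; × 4.267 = 222.17 → 222 rows.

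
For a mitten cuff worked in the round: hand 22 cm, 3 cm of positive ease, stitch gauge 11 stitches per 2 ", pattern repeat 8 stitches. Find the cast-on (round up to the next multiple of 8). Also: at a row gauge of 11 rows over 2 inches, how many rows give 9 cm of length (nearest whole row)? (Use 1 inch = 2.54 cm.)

Cast on 56 stitches; work 19 rows.

Finished = 22 + 3 = 25 cm.
25 cm × 1/2.54 = 9.84 inches.
11/2 = 5.5 sts per in; 9.84 × 5.5 = 54.13 sts.
Next multiple of 8 → 56.
9 cm = 3.54 inches; × 5.5 = 19.49 → 19 rows.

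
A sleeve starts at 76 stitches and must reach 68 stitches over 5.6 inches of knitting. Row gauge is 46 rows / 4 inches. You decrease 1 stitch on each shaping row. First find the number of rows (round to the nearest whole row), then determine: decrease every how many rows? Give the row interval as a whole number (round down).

Decrease every 8th row.

Rows = 5.6 × 11.5 = 64.4 → 64 rows.
Stitches to remove: 8 → 8 shaping rows (at 1 st each).
64 / 8 = 8.00 → every 8 rows.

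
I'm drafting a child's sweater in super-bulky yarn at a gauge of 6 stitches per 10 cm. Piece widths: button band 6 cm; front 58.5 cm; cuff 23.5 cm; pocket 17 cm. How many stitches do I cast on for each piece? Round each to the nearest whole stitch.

Rate = 6/10 = 0.6 sts per cm.
button band: 6 × 0.6 = 3.60 → 4.
front: 58.5 × 0.6 = 35.10 → 35.
cuff: 23.5 × 0.6 = 14.10 → 14.
pocket: 17 × 0.6 = 10.20 → 10.

button band 4; front 35; cuff 14; pocket 10.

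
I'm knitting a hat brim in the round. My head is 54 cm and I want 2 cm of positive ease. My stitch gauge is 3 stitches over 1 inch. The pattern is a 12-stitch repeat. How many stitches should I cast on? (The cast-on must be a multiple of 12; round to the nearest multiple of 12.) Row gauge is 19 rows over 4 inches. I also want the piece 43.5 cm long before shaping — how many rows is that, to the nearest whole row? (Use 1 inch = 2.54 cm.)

Cast on 72 stitches; work 81 rows.

Finished = 54 + 2 = 56 cm.
56 cm × 1/2.54 = 22.05 inches.
3/1 = 3 sts per in; 22.05 × 3 = 66.14 sts.
Nearest multiple of 12 → 72.
43.5 cm = 17.13 inches; × 4.75 = 81.35 → 81 rows.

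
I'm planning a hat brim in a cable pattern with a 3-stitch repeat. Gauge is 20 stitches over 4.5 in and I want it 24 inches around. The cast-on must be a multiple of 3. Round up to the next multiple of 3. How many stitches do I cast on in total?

108 stitches.

20 / 4.5 = 4.444 sts per inch.
24 × 4.444 = 106.67 sts.
Next multiple of 3: 108.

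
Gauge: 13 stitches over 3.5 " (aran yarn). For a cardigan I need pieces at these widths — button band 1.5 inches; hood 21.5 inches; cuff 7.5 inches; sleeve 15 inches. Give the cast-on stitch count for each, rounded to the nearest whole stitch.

button band 6; hood 80; cuff 28; sleeve 56.

Rate = 13/3.5 = 3.714 sts per in.
button band: 1.5 × 3.714 = 5.57 → 6.
hood: 21.5 × 3.714 = 79.86 → 80.
cuff: 7.5 × 3.714 = 27.86 → 28.
sleeve: 15 × 3.714 = 55.71 → 56.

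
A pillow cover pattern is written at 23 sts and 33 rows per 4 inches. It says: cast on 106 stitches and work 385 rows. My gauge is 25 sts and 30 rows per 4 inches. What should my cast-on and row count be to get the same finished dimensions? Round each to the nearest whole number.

Stitches: 106 × 25/23 = 115.22 → 115.
Rows: 385 × 30/33 = 350.00 → 350.

Cast on 115 stitches; work 350 rows.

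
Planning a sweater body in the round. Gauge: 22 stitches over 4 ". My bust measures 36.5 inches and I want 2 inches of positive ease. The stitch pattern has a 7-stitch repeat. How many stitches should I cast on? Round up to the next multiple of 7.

Finished = 36.5 + 2 = 38.5 inches.
22 / 4 = 5.5 sts/in.
38.5 × 5.5 = 211.75 sts.
Next multiple of 7: 217.

Cast on 217 stitches.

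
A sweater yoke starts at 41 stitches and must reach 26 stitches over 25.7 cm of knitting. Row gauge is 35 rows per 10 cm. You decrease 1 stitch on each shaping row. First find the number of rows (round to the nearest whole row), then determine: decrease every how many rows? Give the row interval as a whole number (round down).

Rows = 25.7 × 3.5 = 90.0 → 90 rows.
Stitches to remove: 15 → 15 shaping rows (at 1 st each).
90 / 15 = 6.00 → every 6 rows.

Decrease every 6th row.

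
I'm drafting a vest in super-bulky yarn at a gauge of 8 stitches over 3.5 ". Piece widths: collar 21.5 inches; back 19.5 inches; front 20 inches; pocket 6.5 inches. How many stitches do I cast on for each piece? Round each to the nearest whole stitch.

Rate = 8/3.5 = 2.286 sts per in.
collar: 21.5 × 2.286 = 49.14 → 49.
back: 19.5 × 2.286 = 44.57 → 45.
front: 20 × 2.286 = 45.71 → 46.
pocket: 6.5 × 2.286 = 14.86 → 15.

collar 49; back 45; front 46; pocket 15.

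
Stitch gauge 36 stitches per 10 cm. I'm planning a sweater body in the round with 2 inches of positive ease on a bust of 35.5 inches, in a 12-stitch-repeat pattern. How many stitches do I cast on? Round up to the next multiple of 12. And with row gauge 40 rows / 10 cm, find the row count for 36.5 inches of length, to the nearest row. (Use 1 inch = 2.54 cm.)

Finished = 35.5 + 2 = 37.5 inches.
37.5 inches × 2.54 = 95.25 cm.
36/10 = 3.6 sts per cm; 95.25 × 3.6 = 342.90 sts.
Next multiple of 12 → 348.
36.5 inches = 92.71 cm; × 4 = 370.84 → 371 rows.

Cast on 348 stitches; work 371 rows.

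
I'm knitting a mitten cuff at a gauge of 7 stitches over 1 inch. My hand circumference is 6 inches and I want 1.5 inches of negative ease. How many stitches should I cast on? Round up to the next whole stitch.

Finished = 6 − 1.5 = 4.5 in.
7 / 1 = 7 sts per inch.
4.50 × 7 = 31.50 sts.
→ 32 sts.

CO 32 sts.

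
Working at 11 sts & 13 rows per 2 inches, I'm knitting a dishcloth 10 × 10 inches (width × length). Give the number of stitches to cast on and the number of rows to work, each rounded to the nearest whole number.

Cast on 55 stitches and work 65 rows.

Stitch gauge = 11/2 = 5.5 sts/in; 10 × 5.5 = 55.00 → 55 sts.
Row gauge = 13/2 = 6.5 rows/in; 10 × 6.5 = 65.00 → 65 rows.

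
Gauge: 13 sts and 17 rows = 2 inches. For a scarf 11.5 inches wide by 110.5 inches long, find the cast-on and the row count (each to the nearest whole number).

Cast on 75 stitches and work 939 rows.

Stitch gauge = 13/2 = 6.5 sts/in; 11.5 × 6.5 = 74.75 → 75 sts.
Row gauge = 17/2 = 8.5 rows/in; 110.5 × 8.5 = 939.25 → 939 rows.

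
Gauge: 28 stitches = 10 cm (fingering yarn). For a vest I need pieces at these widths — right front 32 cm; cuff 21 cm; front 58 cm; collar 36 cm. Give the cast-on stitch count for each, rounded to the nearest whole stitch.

right front 90; cuff 59; front 162; collar 101.

Rate = 28/10 = 2.8 sts per cm.
right front: 32 × 2.8 = 89.60 → 90.
cuff: 21 × 2.8 = 58.80 → 59.
front: 58 × 2.8 = 162.40 → 162.
collar: 36 × 2.8 = 100.80 → 101.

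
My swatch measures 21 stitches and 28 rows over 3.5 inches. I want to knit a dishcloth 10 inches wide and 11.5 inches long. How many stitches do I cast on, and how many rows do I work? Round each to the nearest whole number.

Cast on 60 stitches and work 92 rows.

Stitch gauge = 21/3.5 = 6 sts/in; 10 × 6 = 60.00 → 60 sts.
Row gauge = 28/3.5 = 8 rows/in; 11.5 × 8 = 92.00 → 92 rows.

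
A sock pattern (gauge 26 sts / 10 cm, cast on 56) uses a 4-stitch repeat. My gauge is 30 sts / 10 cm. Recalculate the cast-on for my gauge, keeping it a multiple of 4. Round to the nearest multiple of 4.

CO 64 sts.

56 × 30 / 26 = 64.62.
Nearest multiple of 4: 64.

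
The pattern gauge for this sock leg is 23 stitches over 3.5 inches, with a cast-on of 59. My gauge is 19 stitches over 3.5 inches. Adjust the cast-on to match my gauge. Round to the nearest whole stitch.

49 stitches.

Scale factor = 19 / 23 = 0.826.
59 × 19 / 23 = 48.74 sts.
→ 49 sts.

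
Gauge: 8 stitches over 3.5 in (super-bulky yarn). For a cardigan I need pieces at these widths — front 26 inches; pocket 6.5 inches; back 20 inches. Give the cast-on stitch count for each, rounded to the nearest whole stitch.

front 59; pocket 15; back 46.

Rate = 8/3.5 = 2.286 sts per in.
front: 26 × 2.286 = 59.43 → 59.
pocket: 6.5 × 2.286 = 14.86 → 15.
back: 20 × 2.286 = 45.71 → 46.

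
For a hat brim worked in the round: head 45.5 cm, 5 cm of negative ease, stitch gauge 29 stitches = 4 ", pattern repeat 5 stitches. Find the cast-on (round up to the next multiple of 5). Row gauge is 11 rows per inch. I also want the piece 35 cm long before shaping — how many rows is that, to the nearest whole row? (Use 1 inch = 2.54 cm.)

Finished = 45.5 − 5 = 40.5 cm.
40.5 cm × 1/2.54 = 15.94 inches.
29/4 = 7.25 sts per in; 15.94 × 7.25 = 115.60 sts.
Next multiple of 5 → 120.
35 cm = 13.78 inches; × 11 = 151.57 → 152 rows.

Cast on 120 stitches; work 152 rows.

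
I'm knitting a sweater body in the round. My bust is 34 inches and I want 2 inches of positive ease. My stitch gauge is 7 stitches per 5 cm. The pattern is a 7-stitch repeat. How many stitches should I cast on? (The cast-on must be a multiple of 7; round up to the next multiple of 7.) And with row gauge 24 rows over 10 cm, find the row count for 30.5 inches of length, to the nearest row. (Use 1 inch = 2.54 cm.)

Cast on 133 stitches; work 186 rows.

Finished = 34 + 2 = 36 inches.
36 inches × 2.54 = 91.44 cm.
7/5 = 1.4 sts per cm; 91.44 × 1.4 = 128.02 sts.
Next multiple of 7 → 133.
30.5 inches = 77.47 cm; × 2.4 = 185.93 → 186 rows.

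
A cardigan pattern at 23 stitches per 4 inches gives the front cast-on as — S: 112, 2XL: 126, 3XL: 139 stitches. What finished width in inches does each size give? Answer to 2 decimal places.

23/4 = 5.75 sts per in.
S: 112 / 5.75 = 19.478 → 19.48 in.
2XL: 126 / 5.75 = 21.913 → 21.91 in.
3XL: 139 / 5.75 = 24.174 → 24.17 in.

S 19.48 inches; 2XL 21.91 inches; 3XL 24.17 inches.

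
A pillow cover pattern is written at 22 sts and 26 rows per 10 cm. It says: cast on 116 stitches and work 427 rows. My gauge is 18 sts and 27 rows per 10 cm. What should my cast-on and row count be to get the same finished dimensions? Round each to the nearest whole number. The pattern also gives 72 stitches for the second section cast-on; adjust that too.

Cast on 95 stitches; work 443 rows; second section cast-on 59 stitches.

Stitches: 116 × 18/22 = 94.91 → 95.
Rows: 427 × 27/26 = 443.42 → 443.
second section cast-on: 72 × 18/22 = 58.91 → 59.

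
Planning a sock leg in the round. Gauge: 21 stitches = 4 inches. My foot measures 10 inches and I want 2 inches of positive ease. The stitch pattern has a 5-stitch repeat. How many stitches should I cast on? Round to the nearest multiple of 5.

CO 65 sts.

Finished = 10 + 2 = 12 inches.
21 / 4 = 5.25 sts/in.
12 × 5.25 = 63.00 sts.
Nearest multiple of 5: 65.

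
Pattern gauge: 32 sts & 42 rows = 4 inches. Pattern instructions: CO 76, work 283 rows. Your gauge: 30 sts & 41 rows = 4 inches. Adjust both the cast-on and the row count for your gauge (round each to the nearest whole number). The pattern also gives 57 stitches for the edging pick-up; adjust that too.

Stitches: 76 × 30/32 = 71.25 → 71.
Rows: 283 × 41/42 = 276.26 → 276.
edging pick-up: 57 × 30/32 = 53.44 → 53.

Cast on 71 stitches; work 276 rows; edging pick-up 53 stitches.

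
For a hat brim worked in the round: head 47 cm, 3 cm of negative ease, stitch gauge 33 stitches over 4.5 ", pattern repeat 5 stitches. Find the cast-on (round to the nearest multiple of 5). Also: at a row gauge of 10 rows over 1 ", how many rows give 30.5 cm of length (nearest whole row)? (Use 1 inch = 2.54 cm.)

Finished = 47 − 3 = 44 cm.
44 cm × 1/2.54 = 17.32 inches.
33/4.5 = 7.333 sts per in; 17.32 × 7.333 = 127.03 sts.
Nearest multiple of 5 → 125.
30.5 cm = 12.01 inches; × 10 = 120.08 → 120 rows.

Cast on 125 stitches; work 120 rows.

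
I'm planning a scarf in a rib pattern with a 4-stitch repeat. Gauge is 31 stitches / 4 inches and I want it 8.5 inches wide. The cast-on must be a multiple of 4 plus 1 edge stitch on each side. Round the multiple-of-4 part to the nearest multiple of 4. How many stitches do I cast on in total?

31 / 4 = 7.75 sts per inch.
8.5 × 7.75 = 65.88 sts.
Less 2 edge sts → 63.88 for the repeat.
Nearest multiple of 4: 64.
Add back 2 edge sts → 66.

Cast on 66 stitches.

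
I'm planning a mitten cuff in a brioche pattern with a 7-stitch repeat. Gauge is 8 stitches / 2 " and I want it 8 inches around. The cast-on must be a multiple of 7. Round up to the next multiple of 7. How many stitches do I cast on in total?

35 stitches.

8 / 2 = 4 sts per inch.
8 × 4 = 32.00 sts.
Next multiple of 7: 35.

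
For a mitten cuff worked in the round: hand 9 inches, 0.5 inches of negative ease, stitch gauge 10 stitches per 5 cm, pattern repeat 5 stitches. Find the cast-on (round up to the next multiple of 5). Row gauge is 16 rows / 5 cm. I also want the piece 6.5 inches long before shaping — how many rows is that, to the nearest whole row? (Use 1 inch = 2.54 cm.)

Finished = 9 − 0.5 = 8.5 inches.
8.5 inches × 2.54 = 21.59 cm.
10/5 = 2 sts per cm; 21.59 × 2 = 43.18 sts.
Next multiple of 5 → 45.
6.5 inches = 16.51 cm; × 3.2 = 52.83 → 53 rows.

Cast on 45 stitches; work 53 rows.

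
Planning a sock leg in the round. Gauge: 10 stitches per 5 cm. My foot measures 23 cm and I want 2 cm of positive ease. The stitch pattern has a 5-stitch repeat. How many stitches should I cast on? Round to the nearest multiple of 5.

50 stitches.

Finished = 23 + 2 = 25 cm.
10 / 5 = 2 sts/cm.
25 × 2 = 50.00 sts.
Nearest multiple of 5: 50.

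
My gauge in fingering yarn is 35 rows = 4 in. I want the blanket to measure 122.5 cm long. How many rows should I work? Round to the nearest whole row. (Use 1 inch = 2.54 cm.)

422 rows.

122.5 cm = 48.23 in.
35 rows / 4 in = 8.75 rows per inch.
48.23 × 8.75 = 422.00 rows.
Round to nearest → 422.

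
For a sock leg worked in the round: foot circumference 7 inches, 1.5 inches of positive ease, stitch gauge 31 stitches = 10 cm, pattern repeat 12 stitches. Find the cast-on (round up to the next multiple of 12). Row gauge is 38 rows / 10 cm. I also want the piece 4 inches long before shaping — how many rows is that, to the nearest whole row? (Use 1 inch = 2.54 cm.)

Cast on 72 stitches; work 39 rows.

Finished = 7 + 1.5 = 8.5 inches.
8.5 inches × 2.54 = 21.59 cm.
31/10 = 3.1 sts per cm; 21.59 × 3.1 = 66.93 sts.
Next multiple of 12 → 72.
4 inches = 10.16 cm; × 3.8 = 38.61 → 39 rows.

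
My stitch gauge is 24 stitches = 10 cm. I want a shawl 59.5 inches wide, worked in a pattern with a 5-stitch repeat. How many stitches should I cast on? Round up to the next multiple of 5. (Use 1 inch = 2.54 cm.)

Cast on 365 stitches.

59.5 in = 59.5 × 2.54 = 151.13 cm.
24 / 10 = 2.4 sts/cm.
151.13 × 2.4 = 362.71 sts.
→ 365.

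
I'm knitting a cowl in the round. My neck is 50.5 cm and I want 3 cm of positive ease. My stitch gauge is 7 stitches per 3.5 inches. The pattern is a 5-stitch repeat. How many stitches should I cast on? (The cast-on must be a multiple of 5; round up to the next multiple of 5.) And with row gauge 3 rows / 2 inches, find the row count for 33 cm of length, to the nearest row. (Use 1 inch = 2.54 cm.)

Finished = 50.5 + 3 = 53.5 cm.
53.5 cm × 1/2.54 = 21.06 inches.
7/3.5 = 2 sts per in; 21.06 × 2 = 42.13 sts.
Next multiple of 5 → 45.
33 cm = 12.99 inches; × 1.5 = 19.49 → 19 rows.

Cast on 45 stitches; work 19 rows.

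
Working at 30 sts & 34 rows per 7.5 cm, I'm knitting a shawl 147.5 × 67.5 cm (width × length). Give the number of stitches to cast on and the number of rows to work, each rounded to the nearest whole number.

Stitch gauge = 30/7.5 = 4 sts/cm; 147.5 × 4 = 590.00 → 590 sts.
Row gauge = 34/7.5 = 4.533 rows/cm; 67.5 × 4.533 = 306.00 → 306 rows.

Cast on 590 stitches and work 306 rows.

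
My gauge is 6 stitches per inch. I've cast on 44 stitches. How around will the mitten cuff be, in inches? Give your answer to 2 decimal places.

7.33 inches.

6 stitches / 1 inch = 6 stitches per inch.
44 / 6 = 7.333 inches.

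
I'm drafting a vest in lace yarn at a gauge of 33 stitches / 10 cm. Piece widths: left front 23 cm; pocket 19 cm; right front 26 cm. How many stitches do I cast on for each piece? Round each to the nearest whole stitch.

Rate = 33/10 = 3.3 sts per cm.
left front: 23 × 3.3 = 75.90 → 76.
pocket: 19 × 3.3 = 62.70 → 63.
right front: 26 × 3.3 = 85.80 → 86.

left front 76; pocket 63; right front 86.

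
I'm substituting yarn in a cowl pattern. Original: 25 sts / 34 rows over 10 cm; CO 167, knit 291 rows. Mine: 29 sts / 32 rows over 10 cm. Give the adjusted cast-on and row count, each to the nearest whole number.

Cast on 194 stitches; work 274 rows.

Stitches: 167 × 29/25 = 193.72 → 194.
Rows: 291 × 32/34 = 273.88 → 274.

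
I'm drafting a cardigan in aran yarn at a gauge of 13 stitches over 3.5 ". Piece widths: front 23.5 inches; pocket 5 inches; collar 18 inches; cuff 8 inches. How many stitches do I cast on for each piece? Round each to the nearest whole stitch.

Rate = 13/3.5 = 3.714 sts per in.
front: 23.5 × 3.714 = 87.29 → 87.
pocket: 5 × 3.714 = 18.57 → 19.
collar: 18 × 3.714 = 66.86 → 67.
cuff: 8 × 3.714 = 29.71 → 30.

front 87; pocket 19; collar 67; cuff 30.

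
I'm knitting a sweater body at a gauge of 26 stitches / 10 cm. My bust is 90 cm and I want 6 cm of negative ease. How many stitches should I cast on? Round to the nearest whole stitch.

Finished = 90 − 6 = 84 cm.
26 / 10 = 2.6 sts per cm.
84.00 × 2.6 = 218.40 sts.
→ 218 sts.

CO 218 sts.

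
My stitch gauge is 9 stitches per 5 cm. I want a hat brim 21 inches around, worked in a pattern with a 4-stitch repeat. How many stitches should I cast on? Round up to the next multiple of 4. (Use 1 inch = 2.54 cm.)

100 stitches.

21 in = 21 × 2.54 = 53.34 cm.
9 / 5 = 1.8 sts/cm.
53.34 × 1.8 = 96.01 sts.
→ 100.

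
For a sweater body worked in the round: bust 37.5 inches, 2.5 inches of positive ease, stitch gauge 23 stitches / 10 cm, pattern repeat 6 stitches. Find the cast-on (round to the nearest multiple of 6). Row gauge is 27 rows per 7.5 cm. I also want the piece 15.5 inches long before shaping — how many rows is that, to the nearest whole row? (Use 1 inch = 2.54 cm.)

Cast on 234 stitches; work 142 rows.

Finished = 37.5 + 2.5 = 40 inches.
40 inches × 2.54 = 101.60 cm.
23/10 = 2.3 sts per cm; 101.60 × 2.3 = 233.68 sts.
Nearest multiple of 6 → 234.
15.5 inches = 39.37 cm; × 3.6 = 141.73 → 142 rows.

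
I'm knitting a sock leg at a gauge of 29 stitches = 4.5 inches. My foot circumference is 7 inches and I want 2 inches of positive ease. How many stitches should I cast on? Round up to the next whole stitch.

58 stitches.

Finished = 7 + 2 = 9 in.
29 / 4.5 = 6.444 sts per inch.
9.00 × 6.444 = 58.00 sts.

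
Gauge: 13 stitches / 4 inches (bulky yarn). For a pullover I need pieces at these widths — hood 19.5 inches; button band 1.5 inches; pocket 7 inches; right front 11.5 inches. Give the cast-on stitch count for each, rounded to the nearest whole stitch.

Rate = 13/4 = 3.25 sts per in.
hood: 19.5 × 3.25 = 63.38 → 63.
button band: 1.5 × 3.25 = 4.88 → 5.
pocket: 7 × 3.25 = 22.75 → 23.
right front: 11.5 × 3.25 = 37.38 → 37.

hood 63; button band 5; pocket 23; right front 37.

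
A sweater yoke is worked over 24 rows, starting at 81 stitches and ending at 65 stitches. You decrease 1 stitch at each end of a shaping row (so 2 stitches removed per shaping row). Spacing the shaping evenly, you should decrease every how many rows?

Decrease every 3rd row.

Stitches to remove: |65 − 81| = 16.
Shaping rows needed: 16 / 2 = 8.
24 rows / 8 = every 3 rows.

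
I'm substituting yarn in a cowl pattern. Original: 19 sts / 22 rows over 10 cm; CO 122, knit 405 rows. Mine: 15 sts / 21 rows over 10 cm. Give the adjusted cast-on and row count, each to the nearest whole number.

Stitches: 122 × 15/19 = 96.32 → 96.
Rows: 405 × 21/22 = 386.59 → 387.

Cast on 96 stitches; work 387 rows.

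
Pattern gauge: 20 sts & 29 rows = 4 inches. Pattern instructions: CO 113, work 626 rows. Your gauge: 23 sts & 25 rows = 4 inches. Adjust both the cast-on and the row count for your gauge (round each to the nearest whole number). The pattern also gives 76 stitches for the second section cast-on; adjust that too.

Cast on 130 stitches; work 540 rows; second section cast-on 87 stitches.

Stitches: 113 × 23/20 = 129.95 → 130.
Rows: 626 × 25/29 = 539.66 → 540.
second section cast-on: 76 × 23/20 = 87.40 → 87.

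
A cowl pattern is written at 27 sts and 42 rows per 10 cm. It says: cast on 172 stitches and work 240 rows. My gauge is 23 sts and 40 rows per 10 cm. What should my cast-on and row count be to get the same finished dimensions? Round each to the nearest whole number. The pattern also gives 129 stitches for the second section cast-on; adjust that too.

Stitches: 172 × 23/27 = 146.52 → 147.
Rows: 240 × 40/42 = 228.57 → 229.
second section cast-on: 129 × 23/27 = 109.89 → 110.

Cast on 147 stitches; work 229 rows; second section cast-on 110 stitches.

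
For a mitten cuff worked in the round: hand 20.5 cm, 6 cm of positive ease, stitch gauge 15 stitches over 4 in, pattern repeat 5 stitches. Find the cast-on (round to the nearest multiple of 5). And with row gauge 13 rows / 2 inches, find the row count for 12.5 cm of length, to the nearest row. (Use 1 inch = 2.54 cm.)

Finished = 20.5 + 6 = 26.5 cm.
26.5 cm × 1/2.54 = 10.43 inches.
15/4 = 3.75 sts per in; 10.43 × 3.75 = 39.12 sts.
Nearest multiple of 5 → 40.
12.5 cm = 4.92 inches; × 6.5 = 31.99 → 32 rows.

Cast on 40 stitches; work 32 rows.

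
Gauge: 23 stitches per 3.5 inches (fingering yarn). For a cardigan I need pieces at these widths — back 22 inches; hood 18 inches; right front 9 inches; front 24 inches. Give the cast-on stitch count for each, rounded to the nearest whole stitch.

back 145; hood 118; right front 59; front 158.

Rate = 23/3.5 = 6.571 sts per in.
back: 22 × 6.571 = 144.57 → 145.
hood: 18 × 6.571 = 118.29 → 118.
right front: 9 × 6.571 = 59.14 → 59.
front: 24 × 6.571 = 157.71 → 158.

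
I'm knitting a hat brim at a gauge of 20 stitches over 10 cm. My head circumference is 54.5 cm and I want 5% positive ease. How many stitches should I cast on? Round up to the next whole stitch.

CO 115 sts.

Finished = 54.5 × 1.05 = 57.23 cm.
20 / 10 = 2 sts per cm.
57.23 × 2 = 114.45 sts.
→ 115 sts.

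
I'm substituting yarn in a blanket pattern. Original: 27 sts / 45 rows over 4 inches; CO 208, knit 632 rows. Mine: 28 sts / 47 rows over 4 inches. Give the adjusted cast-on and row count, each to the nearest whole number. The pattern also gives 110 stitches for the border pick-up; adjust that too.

Stitches: 208 × 28/27 = 215.70 → 216.
Rows: 632 × 47/45 = 660.09 → 660.
border pick-up: 110 × 28/27 = 114.07 → 114.

Cast on 216 stitches; work 660 rows; border pick-up 114 stitches.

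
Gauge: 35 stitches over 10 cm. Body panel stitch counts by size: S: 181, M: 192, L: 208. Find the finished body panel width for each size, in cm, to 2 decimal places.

S 51.71 cm; M 54.86 cm; L 59.43 cm.

35/10 = 3.5 sts per cm.
S: 181 / 3.5 = 51.714 → 51.71 cm.
M: 192 / 3.5 = 54.857 → 54.86 cm.
L: 208 / 3.5 = 59.429 → 59.43 cm.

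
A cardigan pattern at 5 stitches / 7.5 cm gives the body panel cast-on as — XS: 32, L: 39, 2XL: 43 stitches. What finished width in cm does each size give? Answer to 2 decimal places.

XS 48.00 cm; L 58.50 cm; 2XL 64.50 cm.

5/7.5 = 0.667 sts per cm.
XS: 32 / 0.667 = 48.000 → 48.00 cm.
L: 39 / 0.667 = 58.500 → 58.50 cm.
2XL: 43 / 0.667 = 64.500 → 64.50 cm.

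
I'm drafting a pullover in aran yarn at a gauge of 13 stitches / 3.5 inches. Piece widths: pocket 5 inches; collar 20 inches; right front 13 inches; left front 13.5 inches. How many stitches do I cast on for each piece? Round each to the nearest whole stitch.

Rate = 13/3.5 = 3.714 sts per in.
pocket: 5 × 3.714 = 18.57 → 19.
collar: 20 × 3.714 = 74.29 → 74.
right front: 13 × 3.714 = 48.29 → 48.
left front: 13.5 × 3.714 = 50.14 → 50.

pocket 19; collar 74; right front 48; left front 50.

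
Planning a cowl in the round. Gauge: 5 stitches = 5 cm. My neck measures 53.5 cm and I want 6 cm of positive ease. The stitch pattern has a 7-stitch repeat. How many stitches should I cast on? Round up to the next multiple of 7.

63 stitches.

Finished = 53.5 + 6 = 59.5 cm.
5 / 5 = 1 sts/cm.
59.5 × 1 = 59.50 sts.
Next multiple of 7: 63.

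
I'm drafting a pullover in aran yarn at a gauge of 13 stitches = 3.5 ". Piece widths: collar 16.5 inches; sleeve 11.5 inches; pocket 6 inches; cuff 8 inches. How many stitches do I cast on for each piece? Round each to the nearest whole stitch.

Rate = 13/3.5 = 3.714 sts per in.
collar: 16.5 × 3.714 = 61.29 → 61.
sleeve: 11.5 × 3.714 = 42.71 → 43.
pocket: 6 × 3.714 = 22.29 → 22.
cuff: 8 × 3.714 = 29.71 → 30.

collar 61; sleeve 43; pocket 22; cuff 30.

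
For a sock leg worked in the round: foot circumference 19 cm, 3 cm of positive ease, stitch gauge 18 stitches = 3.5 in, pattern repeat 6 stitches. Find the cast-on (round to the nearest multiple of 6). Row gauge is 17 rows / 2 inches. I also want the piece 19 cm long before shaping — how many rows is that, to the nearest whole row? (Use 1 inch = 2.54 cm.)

Cast on 42 stitches; work 64 rows.

Finished = 19 + 3 = 22 cm.
22 cm × 1/2.54 = 8.66 inches.
18/3.5 = 5.143 sts per in; 8.66 × 5.143 = 44.54 sts.
Nearest multiple of 6 → 42.
19 cm = 7.48 inches; × 8.5 = 63.58 → 64 rows.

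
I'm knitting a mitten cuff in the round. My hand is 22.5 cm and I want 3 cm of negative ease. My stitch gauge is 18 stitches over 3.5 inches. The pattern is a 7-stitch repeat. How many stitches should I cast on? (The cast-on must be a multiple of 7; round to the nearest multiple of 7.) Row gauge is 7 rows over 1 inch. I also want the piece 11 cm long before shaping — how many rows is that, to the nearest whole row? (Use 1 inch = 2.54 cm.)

Finished = 22.5 − 3 = 19.5 cm.
19.5 cm × 1/2.54 = 7.68 inches.
18/3.5 = 5.143 sts per in; 7.68 × 5.143 = 39.48 sts.
Nearest multiple of 7 → 42.
11 cm = 4.33 inches; × 7 = 30.31 → 30 rows.

Cast on 42 stitches; work 30 rows.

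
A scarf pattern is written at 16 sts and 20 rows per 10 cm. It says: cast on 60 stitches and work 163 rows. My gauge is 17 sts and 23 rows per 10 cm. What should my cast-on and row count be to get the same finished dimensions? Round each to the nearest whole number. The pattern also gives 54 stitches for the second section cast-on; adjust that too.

Cast on 64 stitches; work 187 rows; second section cast-on 57 stitches.

Stitches: 60 × 17/16 = 63.75 → 64.
Rows: 163 × 23/20 = 187.45 → 187.
second section cast-on: 54 × 17/16 = 57.38 → 57.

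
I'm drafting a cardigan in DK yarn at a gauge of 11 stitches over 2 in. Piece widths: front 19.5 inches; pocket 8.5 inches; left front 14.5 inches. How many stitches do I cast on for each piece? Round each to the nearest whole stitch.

Rate = 11/2 = 5.5 sts per in.
front: 19.5 × 5.5 = 107.25 → 107.
pocket: 8.5 × 5.5 = 46.75 → 47.
left front: 14.5 × 5.5 = 79.75 → 80.

front 107; pocket 47; left front 80.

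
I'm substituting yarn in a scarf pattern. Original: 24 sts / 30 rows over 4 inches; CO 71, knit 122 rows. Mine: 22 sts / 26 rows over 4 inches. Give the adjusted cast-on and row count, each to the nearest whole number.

Stitches: 71 × 22/24 = 65.08 → 65.
Rows: 122 × 26/30 = 105.73 → 106.

Cast on 65 stitches; work 106 rows.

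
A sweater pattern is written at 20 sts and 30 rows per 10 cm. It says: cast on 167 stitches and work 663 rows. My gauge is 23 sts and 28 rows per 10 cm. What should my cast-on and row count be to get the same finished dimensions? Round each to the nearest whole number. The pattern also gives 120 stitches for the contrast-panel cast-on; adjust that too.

Cast on 192 stitches; work 619 rows; contrast-panel cast-on 138 stitches.

Stitches: 167 × 23/20 = 192.05 → 192.
Rows: 663 × 28/30 = 618.80 → 619.
contrast-panel cast-on: 120 × 23/20 = 138.00 → 138.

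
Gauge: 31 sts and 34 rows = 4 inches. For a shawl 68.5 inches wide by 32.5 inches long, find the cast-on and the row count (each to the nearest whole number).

Cast on 531 stitches and work 276 rows.

Stitch gauge = 31/4 = 7.75 sts/in; 68.5 × 7.75 = 530.88 → 531 sts.
Row gauge = 34/4 = 8.5 rows/in; 32.5 × 8.5 = 276.25 → 276 rows.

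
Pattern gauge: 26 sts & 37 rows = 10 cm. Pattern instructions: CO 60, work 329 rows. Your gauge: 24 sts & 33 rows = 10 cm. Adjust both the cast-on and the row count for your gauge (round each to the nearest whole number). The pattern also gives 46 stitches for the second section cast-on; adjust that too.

Cast on 55 stitches; work 293 rows; second section cast-on 42 stitches.

Stitches: 60 × 24/26 = 55.38 → 55.
Rows: 329 × 33/37 = 293.43 → 293.
second section cast-on: 46 × 24/26 = 42.46 → 42.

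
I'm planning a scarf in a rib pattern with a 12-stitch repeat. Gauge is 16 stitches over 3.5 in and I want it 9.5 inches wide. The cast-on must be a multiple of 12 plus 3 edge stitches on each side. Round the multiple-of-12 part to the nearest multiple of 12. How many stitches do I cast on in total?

16 / 3.5 = 4.571 sts per inch.
9.5 × 4.571 = 43.43 sts.
Less 6 edge sts → 37.43 for the repeat.
Nearest multiple of 12: 36.
Add back 6 edge sts → 42.

CO 42 sts.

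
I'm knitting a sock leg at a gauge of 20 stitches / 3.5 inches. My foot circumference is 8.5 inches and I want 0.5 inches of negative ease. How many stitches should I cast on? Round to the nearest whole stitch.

Finished = 8.5 − 0.5 = 8 in.
20 / 3.5 = 5.714 sts per inch.
8.00 × 5.714 = 45.71 sts.
→ 46 sts.

Cast on 46 stitches.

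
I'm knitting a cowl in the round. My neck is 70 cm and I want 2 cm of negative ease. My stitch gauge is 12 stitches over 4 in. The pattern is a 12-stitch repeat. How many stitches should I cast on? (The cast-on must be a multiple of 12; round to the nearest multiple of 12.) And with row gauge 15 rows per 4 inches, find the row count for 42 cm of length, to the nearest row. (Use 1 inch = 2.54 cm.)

Finished = 70 − 2 = 68 cm.
68 cm × 1/2.54 = 26.77 inches.
12/4 = 3 sts per in; 26.77 × 3 = 80.31 sts.
Nearest multiple of 12 → 84.
42 cm = 16.54 inches; × 3.75 = 62.01 → 62 rows.

Cast on 84 stitches; work 62 rows.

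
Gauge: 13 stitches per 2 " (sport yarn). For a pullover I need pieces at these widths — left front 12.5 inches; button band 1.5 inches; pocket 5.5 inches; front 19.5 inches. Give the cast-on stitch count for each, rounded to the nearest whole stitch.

left front 81; button band 10; pocket 36; front 127.

Rate = 13/2 = 6.5 sts per in.
left front: 12.5 × 6.5 = 81.25 → 81.
button band: 1.5 × 6.5 = 9.75 → 10.
pocket: 5.5 × 6.5 = 35.75 → 36.
front: 19.5 × 6.5 = 126.75 → 127.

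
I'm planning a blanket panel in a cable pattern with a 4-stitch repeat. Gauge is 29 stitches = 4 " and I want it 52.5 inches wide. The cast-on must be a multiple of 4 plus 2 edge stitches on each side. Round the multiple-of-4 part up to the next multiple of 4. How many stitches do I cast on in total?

29 / 4 = 7.25 sts per inch.
52.5 × 7.25 = 380.62 sts.
Less 4 edge sts → 376.62 for the repeat.
Next multiple of 4: 380.
Add back 4 edge sts → 384.

CO 384 sts.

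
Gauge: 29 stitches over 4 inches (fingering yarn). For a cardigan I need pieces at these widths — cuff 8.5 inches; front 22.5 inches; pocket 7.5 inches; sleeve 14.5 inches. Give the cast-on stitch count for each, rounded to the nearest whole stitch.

cuff 62; front 163; pocket 54; sleeve 105.

Rate = 29/4 = 7.25 sts per in.
cuff: 8.5 × 7.25 = 61.62 → 62.
front: 22.5 × 7.25 = 163.12 → 163.
pocket: 7.5 × 7.25 = 54.38 → 54.
sleeve: 14.5 × 7.25 = 105.12 → 105.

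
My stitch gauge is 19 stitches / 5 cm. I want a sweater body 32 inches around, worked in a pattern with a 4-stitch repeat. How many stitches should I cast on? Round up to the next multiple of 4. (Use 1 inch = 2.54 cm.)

32 in = 32 × 2.54 = 81.28 cm.
19 / 5 = 3.8 sts/cm.
81.28 × 3.8 = 308.86 sts.
→ 312.

Cast on 312 stitches.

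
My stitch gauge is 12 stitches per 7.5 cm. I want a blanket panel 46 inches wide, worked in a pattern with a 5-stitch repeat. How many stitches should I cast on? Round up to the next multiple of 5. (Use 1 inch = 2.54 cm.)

190 stitches.

46 in = 46 × 2.54 = 116.84 cm.
12 / 7.5 = 1.6 sts/cm.
116.84 × 1.6 = 186.94 sts.
→ 190.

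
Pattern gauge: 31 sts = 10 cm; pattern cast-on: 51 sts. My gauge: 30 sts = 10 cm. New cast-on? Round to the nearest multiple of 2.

CO 50 sts.

Scale factor = 30 / 31 = 0.968.
51 × 30 / 31 = 49.35 sts.
→ 50 sts.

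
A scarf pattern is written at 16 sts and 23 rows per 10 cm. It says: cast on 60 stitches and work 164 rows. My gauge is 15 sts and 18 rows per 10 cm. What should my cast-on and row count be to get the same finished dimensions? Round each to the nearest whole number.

Cast on 56 stitches; work 128 rows.

Stitches: 60 × 15/16 = 56.25 → 56.
Rows: 164 × 18/23 = 128.35 → 128.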